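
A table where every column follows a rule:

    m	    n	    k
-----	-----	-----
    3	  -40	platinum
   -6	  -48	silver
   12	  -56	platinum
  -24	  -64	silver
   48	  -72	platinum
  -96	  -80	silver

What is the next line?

192  -88  platinum

Column m goes 3, -6, 12, -24, 48, -96 → 192 (×(-2) each step).
Column n goes -40, -48, -56, -64, -72, -80 → -88 (−8 each step).
Column k: platinum, silver, platinum, silver, platinum, silver → platinum (alternates platinum ↔ silver).
Putting it together: 192  -88  platinum.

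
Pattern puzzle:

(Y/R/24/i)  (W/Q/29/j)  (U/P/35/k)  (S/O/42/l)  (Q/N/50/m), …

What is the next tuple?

First letter: Y, W, U, S, Q → O (letters move back 2 places in the alphabet).
Second letter: letters move back 1 place in the alphabet, so R, Q, P, O, N → M.
For the third coordinate, differences are 5, 6, 7, … (increasing by 1 each time): 24, 29, 35, 42, 50 → 59.
Third letter: i, j, k, l, m → n (letters move forward 1 place in the alphabet).
So the next tuple is (O/M/59/n).

(O/M/59/n)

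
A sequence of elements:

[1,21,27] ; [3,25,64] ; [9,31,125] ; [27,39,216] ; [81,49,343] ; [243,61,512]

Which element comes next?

[729,75,729]

First entry: ×3 each step, so 1, 3, 9, 27, 81, 243 → 729.
Second entry — differences are 4, 6, 8, … (increasing by 2 each time): 21, 25, 31, 39, 49, 61 → 75.
Third entry: perfect cubes: 3³, 4³, 5³, …, so 27, 64, 125, 216, 343, 512 → 729.
So the next element is [729,75,729].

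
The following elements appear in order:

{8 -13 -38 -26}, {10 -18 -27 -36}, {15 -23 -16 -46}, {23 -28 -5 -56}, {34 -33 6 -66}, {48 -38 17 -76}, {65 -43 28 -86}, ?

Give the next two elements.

For the first part, differences are 2, 5, 8, … (increasing by 3 each time): 8, 10, 15, 23, 34, 48, 65 → 85 → 108.
Second part: −5 each step; -13, -18, -23, -28, -33, -38, -43 → -48 → -53.
For the third part, +11 each step: -38, -27, -16, -5, 6, 17, 28 → 39 → 50.
Fourth part: -26, -36, -46, -56, -66, -76, -86 → -96 → -106 (always 2 × the second part).
Putting the parts together: {85 -48 39 -96} and then {108 -53 50 -106}.

{85 -48 39 -96}, {108 -53 50 -106}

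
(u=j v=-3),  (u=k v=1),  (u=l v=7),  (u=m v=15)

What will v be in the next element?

V goes -3, 1, 7, 15 → 25 (differences are 4, 6, 8, … (increasing by 2 each time)).

25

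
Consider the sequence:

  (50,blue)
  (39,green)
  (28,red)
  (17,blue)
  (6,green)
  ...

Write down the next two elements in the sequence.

First part: −11 each step, so 50, 39, 28, 17, 6 → -5 → -16.
Colour goes blue, green, red, blue, green → red → blue (repeats blue → green → red).
Putting the parts together: (-5,red) and then (-16,blue).

(-5,red), (-16,blue)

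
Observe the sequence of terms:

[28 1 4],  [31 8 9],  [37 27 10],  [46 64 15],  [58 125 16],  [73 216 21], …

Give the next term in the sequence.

First coordinate: differences are 3, 6, 9, … (increasing by 3 each time); 28, 31, 37, 46, 58, 73 → 91.
Second coordinate: perfect cubes: 1³, 2³, 3³, …, so 1, 8, 27, 64, 125, 216 → 343.
Third coordinate: 4, 9, 10, 15, 16, 21 → 22 (alternating steps +5, +1, +5, +1, …).
Combining the parts gives [91 343 22].

[91 343 22]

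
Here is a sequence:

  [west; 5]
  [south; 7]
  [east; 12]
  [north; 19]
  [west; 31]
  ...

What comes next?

[south; 50]

Direction — repeats west → south → east → north: west, south, east, north, west → south.
Second value: each term is the sum of the two before it, so 5, 7, 12, 19, 31 → 50.
Combining the parts gives [south; 50].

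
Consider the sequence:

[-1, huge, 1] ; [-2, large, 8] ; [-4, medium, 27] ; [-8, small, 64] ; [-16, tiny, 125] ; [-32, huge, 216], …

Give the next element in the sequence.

[-64, large, 343]

For the first slot, ×2 each step: -1, -2, -4, -8, -16, -32 → -64.
Size: repeats huge → large → medium → small → tiny, so huge, large, medium, small, tiny, huge → large.
For the third slot, perfect cubes: 1³, 2³, 3³, …: 1, 8, 27, 64, 125, 216 → 343.
So the next element is [-64, large, 343].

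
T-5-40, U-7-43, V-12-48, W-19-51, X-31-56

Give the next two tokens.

Y-50-59 then Z-81-64

Letter goes T, U, V, W, X → Y → Z (letters move forward 1 place in the alphabet).
Second component: 5, 7, 12, 19, 31 → 50 → 81 (each term is the sum of the two before it).
Third component: alternating steps +3, +5, +3, +5, …; 40, 43, 48, 51, 56 → 59 → 64.
Putting the parts together: Y-50-59 and then Z-81-64.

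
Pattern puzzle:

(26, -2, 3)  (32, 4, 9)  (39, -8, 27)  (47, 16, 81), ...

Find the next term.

(56, -32, 243)

First part: differences are 6, 7, 8, … (increasing by 1 each time); 26, 32, 39, 47 → 56.
Second part: -2, 4, -8, 16 → -32 (×(-2) each step).
Third part goes 3, 9, 27, 81 → 243 (×3 each step).
So the next term is (56, -32, 243).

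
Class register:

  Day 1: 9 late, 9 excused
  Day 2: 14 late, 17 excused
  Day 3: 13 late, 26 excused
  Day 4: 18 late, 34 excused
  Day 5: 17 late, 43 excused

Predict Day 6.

For the late, alternating steps +5, −1, +5, −1, …: 9, 14, 13, 18, 17 → 22.
For the excused, alternating steps +8, +9, +8, +9, …: 9, 17, 26, 34, 43 → 51.
Combining the parts gives 22 late, 51 excused.

22 late, 51 excused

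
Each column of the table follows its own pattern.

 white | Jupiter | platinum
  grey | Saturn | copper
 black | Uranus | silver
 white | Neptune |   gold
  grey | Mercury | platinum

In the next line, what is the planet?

Planet: runs through the planets Mercury→Neptune; Jupiter, Saturn, Uranus, Neptune, Mercury → Venus.

Venus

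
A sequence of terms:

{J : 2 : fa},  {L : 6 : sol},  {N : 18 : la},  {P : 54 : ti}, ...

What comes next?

{R : 162 : do}

Letter goes J, L, N, P → R (letters move forward 2 places in the alphabet).
For the second value, ×3 each step: 2, 6, 18, 54 → 162.
Note — runs through the solfège scale do→ti: fa, sol, la, ti → do.
So the next term is {R : 162 : do}.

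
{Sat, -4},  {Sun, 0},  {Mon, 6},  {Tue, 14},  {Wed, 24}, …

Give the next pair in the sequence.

Day — runs through the weekdays Mon→Sun: Sat, Sun, Mon, Tue, Wed → Thu.
Second coordinate — differences are 4, 6, 8, … (increasing by 2 each time): -4, 0, 6, 14, 24 → 36.
So the next pair is {Thu, 36}.

{Thu, 36}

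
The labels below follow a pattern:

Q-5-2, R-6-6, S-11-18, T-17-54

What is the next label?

For the letter, letters move forward 1 place in the alphabet: Q, R, S, T → U.
Second component: each term is the sum of the two before it; 5, 6, 11, 17 → 28.
Third component: ×3 each step, so 2, 6, 18, 54 → 162.
Combining the parts gives U-28-162.

U-28-162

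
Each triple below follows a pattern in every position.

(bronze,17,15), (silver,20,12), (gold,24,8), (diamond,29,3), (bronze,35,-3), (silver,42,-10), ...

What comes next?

Rank — repeats bronze → silver → gold → diamond: bronze, silver, gold, diamond, bronze, silver → gold.
For the second component, differences are 3, 4, 5, … (increasing by 1 each time): 17, 20, 24, 29, 35, 42 → 50.
For the third component, together with the second component always sums to 32: 15, 12, 8, 3, -3, -10 → -18.
Combining the parts gives (gold,50,-18).

(gold,50,-18)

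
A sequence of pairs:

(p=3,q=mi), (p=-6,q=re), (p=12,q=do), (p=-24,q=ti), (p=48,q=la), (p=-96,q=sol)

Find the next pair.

(p=192,q=fa)

P goes 3, -6, 12, -24, 48, -96 → 192 (×(-2) each step).
For the q, runs backward through the solfège scale do→ti: mi, re, do, ti, la, sol → fa.
So the next pair is (p=192,q=fa).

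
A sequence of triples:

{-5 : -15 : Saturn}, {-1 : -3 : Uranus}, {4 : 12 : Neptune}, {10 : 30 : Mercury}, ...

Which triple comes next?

{17 : 51 : Venus}

For the first entry, differences are 4, 5, 6, … (increasing by 1 each time): -5, -1, 4, 10 → 17.
Second entry — always 3 × the first entry: -15, -3, 12, 30 → 51.
Planet — runs through the planets Mercury→Neptune: Saturn, Uranus, Neptune, Mercury → Venus.
So the next triple is {17 : 51 : Venus}.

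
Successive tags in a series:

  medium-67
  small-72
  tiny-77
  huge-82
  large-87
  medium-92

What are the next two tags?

small-97 then tiny-102

For the size, repeats medium → small → tiny → huge → large: medium, small, tiny, huge, large, medium → small → tiny.
Second component goes 67, 72, 77, 82, 87, 92 → 97 → 102 (+5 each step).
Putting the parts together: small-97 and then tiny-102.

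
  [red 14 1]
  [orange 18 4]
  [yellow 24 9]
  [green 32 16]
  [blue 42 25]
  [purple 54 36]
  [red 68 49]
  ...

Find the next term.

[orange 84 64]

Colour: repeats red → orange → yellow → green → blue → purple, so red, orange, yellow, green, blue, purple, red → orange.
Second slot: differences are 4, 6, 8, … (increasing by 2 each time), so 14, 18, 24, 32, 42, 54, 68 → 84.
Third slot: perfect squares: 1², 2², 3², …; 1, 4, 9, 16, 25, 36, 49 → 64.
Putting it together: [orange 84 64].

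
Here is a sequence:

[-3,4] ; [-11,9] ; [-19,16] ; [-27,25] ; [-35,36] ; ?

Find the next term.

[-43,49]

For the first component, −8 each step: -3, -11, -19, -27, -35 → -43.
Second component: 4, 9, 16, 25, 36 → 49 (perfect squares: 2², 3², 4², …).
Combining the parts gives [-43,49].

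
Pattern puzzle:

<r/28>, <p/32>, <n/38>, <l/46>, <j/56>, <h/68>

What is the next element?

For the letter, letters move back 2 places in the alphabet: r, p, n, l, j, h → f.
For the second slot, differences are 4, 6, 8, … (increasing by 2 each time): 28, 32, 38, 46, 56, 68 → 82.
Combining the parts gives <f/82>.

<f/82>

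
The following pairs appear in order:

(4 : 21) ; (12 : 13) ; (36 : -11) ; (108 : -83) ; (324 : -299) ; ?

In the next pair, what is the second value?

First value: 4, 12, 36, 108, 324 → 972 (×3 each step).
Second value: 21, 13, -11, -83, -299 → -947 (together with the first value always sums to 25).

-947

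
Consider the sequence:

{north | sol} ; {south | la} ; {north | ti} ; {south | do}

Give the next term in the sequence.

Direction: alternates north ↔ south; north, south, north, south → north.
For the note, runs through the solfège scale do→ti: sol, la, ti, do → re.
Combining the parts gives {north | re}.

{north | re}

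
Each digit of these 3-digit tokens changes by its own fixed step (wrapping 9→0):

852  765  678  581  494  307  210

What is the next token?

123

First digit — −1 each step, mod 10: 8, 7, 6, 5, 4, 3, 2 → 1.
Second digit: +1 each step, mod 10; 5, 6, 7, 8, 9, 0, 1 → 2.
Third digit goes 2, 5, 8, 1, 4, 7, 0 → 3 (+3 each step, mod 10).
Putting it together: 123.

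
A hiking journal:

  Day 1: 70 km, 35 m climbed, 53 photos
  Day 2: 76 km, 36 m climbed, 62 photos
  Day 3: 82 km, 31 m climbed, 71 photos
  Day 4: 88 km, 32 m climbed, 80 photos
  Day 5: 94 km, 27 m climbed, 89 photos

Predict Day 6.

100 km, 28 m climbed, 98 photos

Km goes 70, 76, 82, 88, 94 → 100 (+6 each step).
M climbed: alternating steps +1, −5, +1, −5, …; 35, 36, 31, 32, 27 → 28.
Photos goes 53, 62, 71, 80, 89 → 98 (+9 each step).
Combining the parts gives 100 km, 28 m climbed, 98 photos.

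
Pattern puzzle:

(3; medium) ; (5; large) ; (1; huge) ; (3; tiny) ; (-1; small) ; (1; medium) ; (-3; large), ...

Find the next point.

First part: alternating steps +2, −4, +2, −4, …; 3, 5, 1, 3, -1, 1, -3 → -1.
Size: repeats medium → large → huge → tiny → small; medium, large, huge, tiny, small, medium, large → huge.
So the next point is (-1; huge).

(-1; huge)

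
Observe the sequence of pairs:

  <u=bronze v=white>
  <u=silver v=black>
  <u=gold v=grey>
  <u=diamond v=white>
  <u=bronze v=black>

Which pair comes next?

U: repeats bronze → silver → gold → diamond; bronze, silver, gold, diamond, bronze → silver.
V: repeats white → black → grey, so white, black, grey, white, black → grey.
So the next pair is <u=silver v=grey>.

<u=silver v=grey>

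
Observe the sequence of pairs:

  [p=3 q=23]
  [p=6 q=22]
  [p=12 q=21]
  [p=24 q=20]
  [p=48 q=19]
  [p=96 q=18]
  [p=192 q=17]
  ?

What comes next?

For the p, ×2 each step: 3, 6, 12, 24, 48, 96, 192 → 384.
Q: 23, 22, 21, 20, 19, 18, 17 → 16 (−1 each step).
Combining the parts gives [p=384 q=16].

[p=384 q=16]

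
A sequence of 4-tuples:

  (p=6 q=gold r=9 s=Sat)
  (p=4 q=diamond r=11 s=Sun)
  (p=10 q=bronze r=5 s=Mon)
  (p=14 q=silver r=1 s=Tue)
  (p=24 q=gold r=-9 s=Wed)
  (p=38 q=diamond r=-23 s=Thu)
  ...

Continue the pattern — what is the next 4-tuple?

(p=62 q=bronze r=-47 s=Fri)

P: 6, 4, 10, 14, 24, 38 → 62 (each term is the sum of the two before it).
Q: repeats gold → diamond → bronze → silver, so gold, diamond, bronze, silver, gold, diamond → bronze.
R — together with the p always sums to 15: 9, 11, 5, 1, -9, -23 → -47.
S — runs through the weekdays Mon→Sun: Sat, Sun, Mon, Tue, Wed, Thu → Fri.
Putting it together: (p=62 q=bronze r=-47 s=Fri).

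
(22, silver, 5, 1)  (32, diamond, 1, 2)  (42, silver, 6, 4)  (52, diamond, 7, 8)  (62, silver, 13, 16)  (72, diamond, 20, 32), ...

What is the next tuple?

(82, silver, 33, 64)

First value: +10 each step, so 22, 32, 42, 52, 62, 72 → 82.
Rank: alternates silver ↔ diamond, so silver, diamond, silver, diamond, silver, diamond → silver.
Third value: 5, 1, 6, 7, 13, 20 → 33 (each term is the sum of the two before it).
Fourth value goes 1, 2, 4, 8, 16, 32 → 64 (×2 each step).
Combining the parts gives (82, silver, 33, 64).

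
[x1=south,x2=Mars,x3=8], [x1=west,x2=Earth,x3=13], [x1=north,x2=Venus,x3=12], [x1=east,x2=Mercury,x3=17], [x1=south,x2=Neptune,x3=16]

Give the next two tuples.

X1: south, west, north, east, south → west → north (repeats south → west → north → east).
X2: runs backward through the planets Mercury→Neptune; Mars, Earth, Venus, Mercury, Neptune → Uranus → Saturn.
X3: alternating steps +5, −1, +5, −1, …, so 8, 13, 12, 17, 16 → 21 → 20.
Putting the parts together: [x1=west,x2=Uranus,x3=21] and then [x1=north,x2=Saturn,x3=20].

[x1=west,x2=Uranus,x3=21], [x1=north,x2=Saturn,x3=20]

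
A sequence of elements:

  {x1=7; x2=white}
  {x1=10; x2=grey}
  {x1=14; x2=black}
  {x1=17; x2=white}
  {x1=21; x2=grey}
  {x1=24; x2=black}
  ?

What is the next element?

For the x1, alternating steps +3, +4, +3, +4, …: 7, 10, 14, 17, 21, 24 → 28.
X2: repeats white → grey → black, so white, grey, black, white, grey, black → white.
Putting it together: {x1=28; x2=white}.

{x1=28; x2=white}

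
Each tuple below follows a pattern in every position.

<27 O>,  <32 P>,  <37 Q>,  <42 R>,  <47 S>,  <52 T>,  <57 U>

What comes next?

First slot goes 27, 32, 37, 42, 47, 52, 57 → 62 (+5 each step).
Letter: O, P, Q, R, S, T, U → V (letters move forward 1 place in the alphabet).
Putting it together: <62 V>.

<62 V>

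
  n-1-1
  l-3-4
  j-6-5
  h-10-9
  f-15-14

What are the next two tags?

Letter: letters move back 2 places in the alphabet; n, l, j, h, f → d → b.
Second component: 1, 3, 6, 10, 15 → 21 → 28 (differences are 2, 3, 4, … (increasing by 1 each time)).
Third component — each term is the sum of the two before it: 1, 4, 5, 9, 14 → 23 → 37.
So the next two tags are d-21-23 and b-28-37.

d-21-23, b-28-37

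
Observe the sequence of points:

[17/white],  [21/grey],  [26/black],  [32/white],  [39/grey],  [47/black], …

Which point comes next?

[56/white]

First coordinate: 17, 21, 26, 32, 39, 47 → 56 (differences are 4, 5, 6, … (increasing by 1 each time)).
Shade: repeats white → grey → black, so white, grey, black, white, grey, black → white.
So the next point is [56/white].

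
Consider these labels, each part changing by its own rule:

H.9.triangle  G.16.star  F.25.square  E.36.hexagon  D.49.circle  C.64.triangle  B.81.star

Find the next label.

Letter — letters move back 1 place in the alphabet: H, G, F, E, D, C, B → A.
Second component: perfect squares: 3², 4², 5², …, so 9, 16, 25, 36, 49, 64, 81 → 100.
Shape: triangle, star, square, hexagon, circle, triangle, star → square (repeats triangle → star → square → hexagon → circle).
Putting it together: A.100.square.

A.100.square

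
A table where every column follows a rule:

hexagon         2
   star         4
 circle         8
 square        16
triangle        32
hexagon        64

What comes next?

star  128

Shape — repeats hexagon → star → circle → square → triangle: hexagon, star, circle, square, triangle, hexagon → star.
Second component: 2, 4, 8, 16, 32, 64 → 128 (×2 each step).
So the next row is star  128.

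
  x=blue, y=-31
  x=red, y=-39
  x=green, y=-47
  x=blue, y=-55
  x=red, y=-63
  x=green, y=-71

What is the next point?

X: blue, red, green, blue, red, green → blue (repeats blue → red → green).
Y — −8 each step: -31, -39, -47, -55, -63, -71 → -79.
Combining the parts gives x=blue, y=-79.

x=blue, y=-79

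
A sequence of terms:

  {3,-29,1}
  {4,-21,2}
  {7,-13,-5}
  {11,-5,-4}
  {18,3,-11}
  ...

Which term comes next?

{29,11,-10}

First coordinate goes 3, 4, 7, 11, 18 → 29 (each term is the sum of the two before it).
Second coordinate: -29, -21, -13, -5, 3 → 11 (+8 each step).
For the third coordinate, alternating steps +1, −7, +1, −7, …: 1, 2, -5, -4, -11 → -10.
Combining the parts gives {29,11,-10}.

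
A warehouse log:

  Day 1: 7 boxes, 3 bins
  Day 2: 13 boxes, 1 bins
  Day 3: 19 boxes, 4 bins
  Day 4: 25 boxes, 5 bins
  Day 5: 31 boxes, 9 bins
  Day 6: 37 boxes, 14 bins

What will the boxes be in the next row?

43

For the boxes, +6 each step: 7, 13, 19, 25, 31, 37 → 43.
Bins: each term is the sum of the two before it; 3, 1, 4, 5, 9, 14 → 23.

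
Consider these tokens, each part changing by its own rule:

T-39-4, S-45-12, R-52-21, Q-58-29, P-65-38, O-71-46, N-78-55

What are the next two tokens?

Letter: letters move back 1 place in the alphabet; T, S, R, Q, P, O, N → M → L.
Second component: alternating steps +6, +7, +6, +7, …, so 39, 45, 52, 58, 65, 71, 78 → 84 → 91.
Third component: alternating steps +8, +9, +8, +9, …, so 4, 12, 21, 29, 38, 46, 55 → 63 → 72.
Putting the parts together: M-84-63 and then L-91-72.

M-84-63, L-91-72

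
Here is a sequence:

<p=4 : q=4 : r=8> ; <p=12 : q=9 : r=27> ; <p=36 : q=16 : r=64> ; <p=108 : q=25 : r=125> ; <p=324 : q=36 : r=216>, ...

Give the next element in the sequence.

<p=972 : q=49 : r=343>

P — ×3 each step: 4, 12, 36, 108, 324 → 972.
Q: 4, 9, 16, 25, 36 → 49 (perfect squares: 2², 3², 4², …).
R: perfect cubes: 2³, 3³, 4³, …; 8, 27, 64, 125, 216 → 343.
So the next element is <p=972 : q=49 : r=343>.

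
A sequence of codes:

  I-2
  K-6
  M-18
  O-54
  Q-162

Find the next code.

S-486

Letter — letters move forward 2 places in the alphabet: I, K, M, O, Q → S.
Second component goes 2, 6, 18, 54, 162 → 486 (×3 each step).
Combining the parts gives S-486.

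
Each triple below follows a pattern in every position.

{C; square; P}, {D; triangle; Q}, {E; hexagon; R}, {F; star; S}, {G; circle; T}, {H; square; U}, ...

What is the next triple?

{I; triangle; V}

First letter: letters move forward 1 place in the alphabet; C, D, E, F, G, H → I.
Shape: repeats square → triangle → hexagon → star → circle, so square, triangle, hexagon, star, circle, square → triangle.
For the second letter, letters move forward 1 place in the alphabet: P, Q, R, S, T, U → V.
Combining the parts gives {I; triangle; V}.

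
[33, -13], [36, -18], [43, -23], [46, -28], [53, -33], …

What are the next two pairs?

First entry — alternating steps +3, +7, +3, +7, …: 33, 36, 43, 46, 53 → 56 → 63.
Second entry: −5 each step, so -13, -18, -23, -28, -33 → -38 → -43.
Putting the parts together: [56, -38] and then [63, -43].

[56, -38], [63, -43]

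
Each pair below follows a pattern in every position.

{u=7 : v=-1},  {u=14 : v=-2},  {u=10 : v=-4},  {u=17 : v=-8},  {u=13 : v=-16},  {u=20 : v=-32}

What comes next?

{u=16 : v=-64}

U: 7, 14, 10, 17, 13, 20 → 16 (alternating steps +7, −4, +7, −4, …).
V: -1, -2, -4, -8, -16, -32 → -64 (×2 each step).
Combining the parts gives {u=16 : v=-64}.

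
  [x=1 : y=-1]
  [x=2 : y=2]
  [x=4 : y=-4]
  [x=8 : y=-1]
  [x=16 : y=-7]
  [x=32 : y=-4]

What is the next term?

[x=64 : y=-10]

X goes 1, 2, 4, 8, 16, 32 → 64 (×2 each step).
For the y, alternating steps +3, −6, +3, −6, …: -1, 2, -4, -1, -7, -4 → -10.
So the next term is [x=64 : y=-10].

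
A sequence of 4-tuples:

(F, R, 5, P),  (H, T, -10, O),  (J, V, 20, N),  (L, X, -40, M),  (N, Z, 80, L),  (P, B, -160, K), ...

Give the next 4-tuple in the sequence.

First letter: letters move forward 2 places in the alphabet; F, H, J, L, N, P → R.
Second letter — letters move forward 2 places in the alphabet, wrapping Z→A: R, T, V, X, Z, B → D.
Third component goes 5, -10, 20, -40, 80, -160 → 320 (×(-2) each step).
For the third letter, letters move back 1 place in the alphabet: P, O, N, M, L, K → J.
So the next 4-tuple is (R, D, 320, J).

(R, D, 320, J)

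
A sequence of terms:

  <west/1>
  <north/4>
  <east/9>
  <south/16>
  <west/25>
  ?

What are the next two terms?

<north/36>, <east/49>

Direction — repeats west → north → east → south: west, north, east, south, west → north → east.
Second slot goes 1, 4, 9, 16, 25 → 36 → 49 (perfect squares: 1², 2², 3², …).
Putting the parts together: <north/36> and then <east/49>.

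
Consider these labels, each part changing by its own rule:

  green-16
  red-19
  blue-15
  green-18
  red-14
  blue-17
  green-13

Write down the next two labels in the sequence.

red-16 then blue-12

For the colour, repeats green → red → blue: green, red, blue, green, red, blue, green → red → blue.
Second component goes 16, 19, 15, 18, 14, 17, 13 → 16 → 12 (alternating steps +3, −4, +3, −4, …).
So the next two labels are red-16 and blue-12.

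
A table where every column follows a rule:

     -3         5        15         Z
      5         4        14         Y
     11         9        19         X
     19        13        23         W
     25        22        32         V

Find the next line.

33  35  45  U

First component goes -3, 5, 11, 19, 25 → 33 (alternating steps +8, +6, +8, +6, …).
Second component: each term is the sum of the two before it, so 5, 4, 9, 13, 22 → 35.
Third component — always 10 more than the second component: 15, 14, 19, 23, 32 → 45.
For the letter, letters move back 1 place in the alphabet: Z, Y, X, W, V → U.
So the next line is 33  35  45  U.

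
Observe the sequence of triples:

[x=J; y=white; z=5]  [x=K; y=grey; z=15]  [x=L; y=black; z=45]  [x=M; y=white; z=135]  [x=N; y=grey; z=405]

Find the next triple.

For the x, letters move forward 1 place in the alphabet: J, K, L, M, N → O.
For the y, repeats white → grey → black: white, grey, black, white, grey → black.
Z: ×3 each step, so 5, 15, 45, 135, 405 → 1215.
Combining the parts gives [x=O; y=black; z=1215].

[x=O; y=black; z=1215]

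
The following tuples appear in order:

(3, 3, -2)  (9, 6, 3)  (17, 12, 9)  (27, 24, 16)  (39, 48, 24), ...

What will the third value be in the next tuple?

33

Third value goes -2, 3, 9, 16, 24 → 33 (differences are 5, 6, 7, … (increasing by 1 each time)).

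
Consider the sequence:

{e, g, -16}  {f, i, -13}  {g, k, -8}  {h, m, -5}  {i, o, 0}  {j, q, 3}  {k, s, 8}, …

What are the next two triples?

First letter: letters move forward 1 place in the alphabet, so e, f, g, h, i, j, k → l → m.
For the second letter, letters move forward 2 places in the alphabet: g, i, k, m, o, q, s → u → w.
Third slot: alternating steps +3, +5, +3, +5, …, so -16, -13, -8, -5, 0, 3, 8 → 11 → 16.
So the next two triples are {l, u, 11} and {m, w, 16}.

{l, u, 11}, {m, w, 16}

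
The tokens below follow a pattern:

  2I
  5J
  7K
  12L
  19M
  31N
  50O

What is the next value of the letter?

First component goes 2, 5, 7, 12, 19, 31, 50 → 81 (each term is the sum of the two before it).
For the letter, letters move forward 1 place in the alphabet: I, J, K, L, M, N, O → P.

P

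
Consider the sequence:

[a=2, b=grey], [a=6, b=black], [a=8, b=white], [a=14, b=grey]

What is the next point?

For the a, each term is the sum of the two before it: 2, 6, 8, 14 → 22.
B: repeats grey → black → white; grey, black, white, grey → black.
Putting it together: [a=22, b=black].

[a=22, b=black]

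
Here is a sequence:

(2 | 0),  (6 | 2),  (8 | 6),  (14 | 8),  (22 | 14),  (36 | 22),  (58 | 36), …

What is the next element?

(94 | 58)

First component: each term is the sum of the two before it, so 2, 6, 8, 14, 22, 36, 58 → 94.
Second component: always the previous value of the first component; 0, 2, 6, 8, 14, 22, 36 → 58.
So the next element is (94 | 58).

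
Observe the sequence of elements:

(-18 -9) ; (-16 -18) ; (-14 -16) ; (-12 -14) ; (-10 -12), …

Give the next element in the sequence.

(-8 -10)

For the first entry, +2 each step: -18, -16, -14, -12, -10 → -8.
Second entry: always the previous value of the first entry, so -9, -18, -16, -14, -12 → -10.
So the next element is (-8 -10).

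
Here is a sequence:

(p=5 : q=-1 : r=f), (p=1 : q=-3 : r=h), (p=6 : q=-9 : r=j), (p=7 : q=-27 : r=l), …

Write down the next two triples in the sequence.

(p=13 : q=-81 : r=n), (p=20 : q=-243 : r=p)

P goes 5, 1, 6, 7 → 13 → 20 (each term is the sum of the two before it).
For the q, ×3 each step: -1, -3, -9, -27 → -81 → -243.
R: f, h, j, l → n → p (letters move forward 2 places in the alphabet).
So the next two triples are (p=13 : q=-81 : r=n) and (p=20 : q=-243 : r=p).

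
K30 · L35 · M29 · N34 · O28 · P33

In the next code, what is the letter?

Q

Letter: K, L, M, N, O, P → Q (letters move forward 1 place in the alphabet).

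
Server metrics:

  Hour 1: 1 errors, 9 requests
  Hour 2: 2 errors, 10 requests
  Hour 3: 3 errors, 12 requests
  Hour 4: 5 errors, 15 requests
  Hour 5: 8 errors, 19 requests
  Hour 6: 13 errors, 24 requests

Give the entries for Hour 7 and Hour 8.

Errors: 1, 2, 3, 5, 8, 13 → 21 → 34 (each term is the sum of the two before it).
For the requests, differences are 1, 2, 3, … (increasing by 1 each time): 9, 10, 12, 15, 19, 24 → 30 → 37.
So the next two lines are 21 errors, 30 requests and 34 errors, 37 requests.

21 errors, 30 requests; 34 errors, 37 requests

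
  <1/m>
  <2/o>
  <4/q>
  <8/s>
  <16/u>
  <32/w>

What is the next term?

<64/y>

First slot — ×2 each step: 1, 2, 4, 8, 16, 32 → 64.
Letter: m, o, q, s, u, w → y (letters move forward 2 places in the alphabet).
Combining the parts gives <64/y>.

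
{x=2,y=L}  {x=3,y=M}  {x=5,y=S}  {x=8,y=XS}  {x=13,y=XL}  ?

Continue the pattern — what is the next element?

X: each term is the sum of the two before it; 2, 3, 5, 8, 13 → 21.
For the y, runs backward through clothing sizes XS→XL: L, M, S, XS, XL → L.
So the next element is {x=21,y=L}.

{x=21,y=L}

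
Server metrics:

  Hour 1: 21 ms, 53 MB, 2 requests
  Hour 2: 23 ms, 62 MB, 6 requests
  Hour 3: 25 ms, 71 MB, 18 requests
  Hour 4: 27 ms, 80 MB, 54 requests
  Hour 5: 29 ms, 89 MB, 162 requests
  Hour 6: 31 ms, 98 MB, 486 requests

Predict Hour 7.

Ms: 21, 23, 25, 27, 29, 31 → 33 (+2 each step).
For the MB, +9 each step: 53, 62, 71, 80, 89, 98 → 107.
Requests: ×3 each step; 2, 6, 18, 54, 162, 486 → 1458.
So the next record is 33 ms, 107 MB, 1458 requests.

33 ms, 107 MB, 1458 requests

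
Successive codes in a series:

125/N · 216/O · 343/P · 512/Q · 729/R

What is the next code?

For the first component, perfect cubes: 5³, 6³, 7³, …: 125, 216, 343, 512, 729 → 1000.
Letter — letters move forward 1 place in the alphabet: N, O, P, Q, R → S.
So the next code is 1000/S.

1000/S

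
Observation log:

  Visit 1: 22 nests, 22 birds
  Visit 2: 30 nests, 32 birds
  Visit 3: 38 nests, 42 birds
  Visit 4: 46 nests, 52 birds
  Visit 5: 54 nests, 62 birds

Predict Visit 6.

62 nests, 72 birds

For the nests, +8 each step: 22, 30, 38, 46, 54 → 62.
Birds — +10 each step: 22, 32, 42, 52, 62 → 72.
Putting it together: 62 nests, 72 birds.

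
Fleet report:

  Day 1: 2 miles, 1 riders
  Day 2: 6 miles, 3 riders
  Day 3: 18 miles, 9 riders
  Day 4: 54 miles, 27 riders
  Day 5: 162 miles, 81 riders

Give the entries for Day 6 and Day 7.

486 miles, 243 riders; 1458 miles, 729 riders

Miles — ×3 each step: 2, 6, 18, 54, 162 → 486 → 1458.
Riders: ×3 each step, so 1, 3, 9, 27, 81 → 243 → 729.
So the next two records are 486 miles, 243 riders and 1458 miles, 729 riders.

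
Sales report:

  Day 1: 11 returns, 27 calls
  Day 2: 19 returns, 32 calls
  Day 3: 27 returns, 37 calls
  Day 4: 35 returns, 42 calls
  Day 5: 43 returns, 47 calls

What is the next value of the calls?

52

Calls: 27, 32, 37, 42, 47 → 52 (+5 each step).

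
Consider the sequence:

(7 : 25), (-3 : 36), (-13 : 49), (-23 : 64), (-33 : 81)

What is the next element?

(-43 : 100)

First coordinate — −10 each step: 7, -3, -13, -23, -33 → -43.
Second coordinate: perfect squares: 5², 6², 7², …; 25, 36, 49, 64, 81 → 100.
Putting it together: (-43 : 100).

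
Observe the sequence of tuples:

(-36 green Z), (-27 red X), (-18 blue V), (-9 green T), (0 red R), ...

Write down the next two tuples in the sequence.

(9 blue P), (18 green N)

First value goes -36, -27, -18, -9, 0 → 9 → 18 (+9 each step).
For the colour, repeats green → red → blue: green, red, blue, green, red → blue → green.
Letter goes Z, X, V, T, R → P → N (letters move back 2 places in the alphabet).
Putting the parts together: (9 blue P) and then (18 green N).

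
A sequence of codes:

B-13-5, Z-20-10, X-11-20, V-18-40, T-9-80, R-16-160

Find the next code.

Letter: letters move back 2 places in the alphabet, wrapping A→Z, so B, Z, X, V, T, R → P.
Second component goes 13, 20, 11, 18, 9, 16 → 7 (alternating steps +7, −9, +7, −9, …).
Third component — ×2 each step: 5, 10, 20, 40, 80, 160 → 320.
Putting it together: P-7-320.

P-7-320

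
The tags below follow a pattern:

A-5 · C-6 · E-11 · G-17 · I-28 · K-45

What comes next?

Letter — letters move forward 2 places in the alphabet: A, C, E, G, I, K → M.
Second component goes 5, 6, 11, 17, 28, 45 → 73 (each term is the sum of the two before it).
Combining the parts gives M-73.

M-73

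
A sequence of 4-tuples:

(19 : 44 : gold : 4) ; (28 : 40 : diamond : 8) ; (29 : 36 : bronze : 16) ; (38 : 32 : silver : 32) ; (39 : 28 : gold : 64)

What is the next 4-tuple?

(48 : 24 : diamond : 128)

First entry: alternating steps +9, +1, +9, +1, …; 19, 28, 29, 38, 39 → 48.
Second entry: −4 each step; 44, 40, 36, 32, 28 → 24.
Rank — repeats gold → diamond → bronze → silver: gold, diamond, bronze, silver, gold → diamond.
For the fourth entry, ×2 each step: 4, 8, 16, 32, 64 → 128.
Putting it together: (48 : 24 : diamond : 128).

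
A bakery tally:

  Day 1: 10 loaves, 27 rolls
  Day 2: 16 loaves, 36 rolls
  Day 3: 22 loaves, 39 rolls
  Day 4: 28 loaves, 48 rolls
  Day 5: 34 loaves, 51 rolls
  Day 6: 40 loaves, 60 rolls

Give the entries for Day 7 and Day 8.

46 loaves, 63 rolls; 52 loaves, 72 rolls

For the loaves, +6 each step: 10, 16, 22, 28, 34, 40 → 46 → 52.
Rolls — alternating steps +9, +3, +9, +3, …: 27, 36, 39, 48, 51, 60 → 63 → 72.
So the next two records are 46 loaves, 63 rolls and 52 loaves, 72 rolls.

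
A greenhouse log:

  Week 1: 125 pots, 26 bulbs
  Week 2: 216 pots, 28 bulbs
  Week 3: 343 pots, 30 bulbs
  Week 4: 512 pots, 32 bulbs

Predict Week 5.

729 pots, 34 bulbs

Pots: 125, 216, 343, 512 → 729 (perfect cubes: 5³, 6³, 7³, …).
Bulbs: +2 each step, so 26, 28, 30, 32 → 34.
Combining the parts gives 729 pots, 34 bulbs.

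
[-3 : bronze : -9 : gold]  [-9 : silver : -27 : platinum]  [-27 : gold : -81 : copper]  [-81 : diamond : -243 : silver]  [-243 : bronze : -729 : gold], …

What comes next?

First component: ×3 each step, so -3, -9, -27, -81, -243 → -729.
Rank — repeats bronze → silver → gold → diamond: bronze, silver, gold, diamond, bronze → silver.
Third component — always 3 × the first component: -9, -27, -81, -243, -729 → -2187.
Metal: gold, platinum, copper, silver, gold → platinum (repeats gold → platinum → copper → silver).
Combining the parts gives [-729 : silver : -2187 : platinum].

[-729 : silver : -2187 : platinum]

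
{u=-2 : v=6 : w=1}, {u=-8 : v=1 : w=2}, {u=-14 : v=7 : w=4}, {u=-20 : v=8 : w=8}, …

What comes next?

U: −6 each step, so -2, -8, -14, -20 → -26.
V goes 6, 1, 7, 8 → 15 (each term is the sum of the two before it).
W goes 1, 2, 4, 8 → 16 (×2 each step).
Putting it together: {u=-26 : v=15 : w=16}.

{u=-26 : v=15 : w=16}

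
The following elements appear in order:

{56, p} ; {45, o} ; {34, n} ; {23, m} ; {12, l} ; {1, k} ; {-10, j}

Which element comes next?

First part goes 56, 45, 34, 23, 12, 1, -10 → -21 (−11 each step).
Letter: letters move back 1 place in the alphabet, so p, o, n, m, l, k, j → i.
Putting it together: {-21, i}.

{-21, i}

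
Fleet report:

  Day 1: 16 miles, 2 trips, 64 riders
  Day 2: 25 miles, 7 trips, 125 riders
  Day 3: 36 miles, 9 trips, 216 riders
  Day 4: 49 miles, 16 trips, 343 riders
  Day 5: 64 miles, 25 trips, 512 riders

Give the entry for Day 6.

Miles — perfect squares: 4², 5², 6², …: 16, 25, 36, 49, 64 → 81.
For the trips, each term is the sum of the two before it: 2, 7, 9, 16, 25 → 41.
Riders: 64, 125, 216, 343, 512 → 729 (perfect cubes: 4³, 5³, 6³, …).
So the next row is 81 miles, 41 trips, 729 riders.

81 miles, 41 trips, 729 riders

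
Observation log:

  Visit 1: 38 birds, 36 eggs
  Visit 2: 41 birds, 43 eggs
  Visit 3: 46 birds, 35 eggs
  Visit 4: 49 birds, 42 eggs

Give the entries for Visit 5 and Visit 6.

54 birds, 34 eggs; 57 birds, 41 eggs

Birds goes 38, 41, 46, 49 → 54 → 57 (alternating steps +3, +5, +3, +5, …).
For the eggs, alternating steps +7, −8, +7, −8, …: 36, 43, 35, 42 → 34 → 41.
So the next two lines are 54 birds, 34 eggs and 57 birds, 41 eggs.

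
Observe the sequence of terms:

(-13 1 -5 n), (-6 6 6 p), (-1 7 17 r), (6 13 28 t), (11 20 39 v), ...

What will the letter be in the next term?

For the first coordinate, alternating steps +7, +5, +7, +5, …: -13, -6, -1, 6, 11 → 18.
Second coordinate: each term is the sum of the two before it, so 1, 6, 7, 13, 20 → 33.
Third coordinate: -5, 6, 17, 28, 39 → 50 (+11 each step).
Letter: letters move forward 2 places in the alphabet, so n, p, r, t, v → x.

x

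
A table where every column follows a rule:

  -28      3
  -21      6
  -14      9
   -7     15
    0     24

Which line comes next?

7  39

For the first component, +7 each step: -28, -21, -14, -7, 0 → 7.
Second component — each term is the sum of the two before it: 3, 6, 9, 15, 24 → 39.
Combining the parts gives 7  39.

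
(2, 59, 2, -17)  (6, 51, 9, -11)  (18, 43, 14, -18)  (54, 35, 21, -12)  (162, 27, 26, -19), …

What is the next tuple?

(486, 19, 33, -13)

First component — ×3 each step: 2, 6, 18, 54, 162 → 486.
Second component: −8 each step, so 59, 51, 43, 35, 27 → 19.
Third component: 2, 9, 14, 21, 26 → 33 (alternating steps +7, +5, +7, +5, …).
Fourth component — alternating steps +6, −7, +6, −7, …: -17, -11, -18, -12, -19 → -13.
So the next tuple is (486, 19, 33, -13).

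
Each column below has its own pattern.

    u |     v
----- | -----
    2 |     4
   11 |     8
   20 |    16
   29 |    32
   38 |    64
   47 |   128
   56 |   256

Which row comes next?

For the column u, +9 each step: 2, 11, 20, 29, 38, 47, 56 → 65.
Column v: 4, 8, 16, 32, 64, 128, 256 → 512 (×2 each step).
Putting it together: 65  512.

65  512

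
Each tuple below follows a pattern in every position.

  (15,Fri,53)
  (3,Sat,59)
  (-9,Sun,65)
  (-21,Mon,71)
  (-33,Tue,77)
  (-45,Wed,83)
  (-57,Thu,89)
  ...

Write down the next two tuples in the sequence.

(-69,Fri,95), (-81,Sat,101)

First part: 15, 3, -9, -21, -33, -45, -57 → -69 → -81 (−12 each step).
Day: runs through the weekdays Mon→Sun, so Fri, Sat, Sun, Mon, Tue, Wed, Thu → Fri → Sat.
For the third part, +6 each step: 53, 59, 65, 71, 77, 83, 89 → 95 → 101.
So the next two tuples are (-69,Fri,95) and (-81,Sat,101).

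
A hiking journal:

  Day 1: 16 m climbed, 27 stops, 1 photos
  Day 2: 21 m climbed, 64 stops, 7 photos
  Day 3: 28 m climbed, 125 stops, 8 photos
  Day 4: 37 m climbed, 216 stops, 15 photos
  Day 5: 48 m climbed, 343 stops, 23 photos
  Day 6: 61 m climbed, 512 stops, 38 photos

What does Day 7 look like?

For the m climbed, differences are 5, 7, 9, … (increasing by 2 each time): 16, 21, 28, 37, 48, 61 → 76.
Stops — perfect cubes: 3³, 4³, 5³, …: 27, 64, 125, 216, 343, 512 → 729.
Photos — each term is the sum of the two before it: 1, 7, 8, 15, 23, 38 → 61.
Combining the parts gives 76 m climbed, 729 stops, 61 photos.

76 m climbed, 729 stops, 61 photos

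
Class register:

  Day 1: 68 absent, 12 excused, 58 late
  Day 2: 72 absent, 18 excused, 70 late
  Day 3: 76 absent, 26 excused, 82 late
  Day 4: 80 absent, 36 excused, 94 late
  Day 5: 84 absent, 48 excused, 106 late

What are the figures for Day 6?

88 absent, 62 excused, 118 late

Absent: +4 each step, so 68, 72, 76, 80, 84 → 88.
Excused: differences are 6, 8, 10, … (increasing by 2 each time); 12, 18, 26, 36, 48 → 62.
Late: +12 each step, so 58, 70, 82, 94, 106 → 118.
Combining the parts gives 88 absent, 62 excused, 118 late.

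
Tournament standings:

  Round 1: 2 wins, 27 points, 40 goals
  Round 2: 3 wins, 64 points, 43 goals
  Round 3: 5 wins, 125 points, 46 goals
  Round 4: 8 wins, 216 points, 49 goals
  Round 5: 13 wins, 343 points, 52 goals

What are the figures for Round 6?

21 wins, 512 points, 55 goals

Wins goes 2, 3, 5, 8, 13 → 21 (each term is the sum of the two before it).
Points: perfect cubes: 3³, 4³, 5³, …, so 27, 64, 125, 216, 343 → 512.
For the goals, +3 each step: 40, 43, 46, 49, 52 → 55.
Combining the parts gives 21 wins, 512 points, 55 goals.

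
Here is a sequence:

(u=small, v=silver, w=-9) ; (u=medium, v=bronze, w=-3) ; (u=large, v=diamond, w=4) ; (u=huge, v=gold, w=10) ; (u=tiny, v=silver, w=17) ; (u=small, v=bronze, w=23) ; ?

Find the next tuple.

(u=medium, v=diamond, w=30)

For the u, repeats small → medium → large → huge → tiny: small, medium, large, huge, tiny, small → medium.
V: repeats silver → bronze → diamond → gold; silver, bronze, diamond, gold, silver, bronze → diamond.
For the w, alternating steps +6, +7, +6, +7, …: -9, -3, 4, 10, 17, 23 → 30.
Combining the parts gives (u=medium, v=diamond, w=30).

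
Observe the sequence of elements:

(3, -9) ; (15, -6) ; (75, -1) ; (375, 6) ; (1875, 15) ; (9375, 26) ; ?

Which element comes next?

(46875, 39)

For the first component, ×5 each step: 3, 15, 75, 375, 1875, 9375 → 46875.
Second component: differences are 3, 5, 7, … (increasing by 2 each time); -9, -6, -1, 6, 15, 26 → 39.
Putting it together: (46875, 39).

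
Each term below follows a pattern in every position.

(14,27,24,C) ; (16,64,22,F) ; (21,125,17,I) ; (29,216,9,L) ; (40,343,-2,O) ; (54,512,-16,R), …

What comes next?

First coordinate — differences are 2, 5, 8, … (increasing by 3 each time): 14, 16, 21, 29, 40, 54 → 71.
For the second coordinate, perfect cubes: 3³, 4³, 5³, …: 27, 64, 125, 216, 343, 512 → 729.
Third coordinate: together with the first coordinate always sums to 38; 24, 22, 17, 9, -2, -16 → -33.
Letter goes C, F, I, L, O, R → U (letters move forward 3 places in the alphabet).
Putting it together: (71,729,-33,U).

(71,729,-33,U)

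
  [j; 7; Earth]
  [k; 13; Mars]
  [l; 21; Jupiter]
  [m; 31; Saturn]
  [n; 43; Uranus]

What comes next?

[o; 57; Neptune]

Letter — letters move forward 1 place in the alphabet: j, k, l, m, n → o.
Second value: 7, 13, 21, 31, 43 → 57 (differences are 6, 8, 10, … (increasing by 2 each time)).
Planet: runs through the planets Mercury→Neptune; Earth, Mars, Jupiter, Saturn, Uranus → Neptune.
Putting it together: [o; 57; Neptune].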